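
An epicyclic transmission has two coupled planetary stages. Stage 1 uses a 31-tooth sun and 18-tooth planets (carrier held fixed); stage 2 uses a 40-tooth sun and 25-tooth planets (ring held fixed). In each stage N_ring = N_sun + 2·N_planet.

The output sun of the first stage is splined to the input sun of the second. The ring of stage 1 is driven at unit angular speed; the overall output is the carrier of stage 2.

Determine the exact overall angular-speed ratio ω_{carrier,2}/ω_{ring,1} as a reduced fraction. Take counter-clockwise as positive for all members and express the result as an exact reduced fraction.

-268/403

Stage 1: N_ring = 31 + 2·18 = 67
Stage 1: 31(ω_s−ω_c) = −67(ω_r−ω_c),  ω_c=0, ω_r=1
Stage 1: ω_s = 0 − (67/31)(1−0) = -67/31
  ⇒ ω_s¹/ω_r¹ = -67/31
Stage 2: N_ring = 40 + 2·25 = 90
Stage 2: 40(ω_s−ω_c) = −90(ω_r−ω_c),  ω_r=0, ω_s=1
Stage 2: 40(1−ω_c) = −90(0−ω_c)  ⇒  130ω_c = 40  ⇒  ω_c = 4/13
  ⇒ ω_c²/ω_s² = 4/13
Coupling ω_s² = ω_s¹ ⇒ overall = -67/31 × 4/13 = -268/403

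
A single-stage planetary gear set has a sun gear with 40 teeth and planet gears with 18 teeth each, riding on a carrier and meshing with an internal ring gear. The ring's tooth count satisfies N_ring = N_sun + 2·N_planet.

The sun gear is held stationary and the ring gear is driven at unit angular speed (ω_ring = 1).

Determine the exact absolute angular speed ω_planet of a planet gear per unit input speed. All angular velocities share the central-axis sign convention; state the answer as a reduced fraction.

N_ring = 40 + 2·18 = 76
40(ω_s−ω_c) = −76(ω_r−ω_c),  ω_s=0, ω_r=1
40(0−ω_c) = −76(1−ω_c)  ⇒  116ω_c = 76  ⇒  ω_c = 19/29
sun–planet: 40·(0−19/29) = −18·(ω_p−ω_c)  ⇒  ω_p−ω_c = −(40/18)·(-19/29) = 380/261
ω_p = 19/29 + 380/261 = 19/9

19/9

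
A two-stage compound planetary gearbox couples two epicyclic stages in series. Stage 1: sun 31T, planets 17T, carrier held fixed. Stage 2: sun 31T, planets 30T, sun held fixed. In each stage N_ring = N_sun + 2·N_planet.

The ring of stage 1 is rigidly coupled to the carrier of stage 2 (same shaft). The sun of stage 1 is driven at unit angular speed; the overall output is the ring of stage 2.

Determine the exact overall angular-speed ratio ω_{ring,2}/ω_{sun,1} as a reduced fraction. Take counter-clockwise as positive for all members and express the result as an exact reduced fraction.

Stage 1: N_ring = 31 + 2·17 = 65
Stage 1: 31(ω_s−ω_c) = −65(ω_r−ω_c),  ω_c=0, ω_s=1
Stage 1: ω_r = 0 − (31/65)(1−0) = -31/65
  ⇒ ω_r¹/ω_s¹ = -31/65
Stage 2: N_ring = 31 + 2·30 = 91
Stage 2: 31(ω_s−ω_c) = −91(ω_r−ω_c),  ω_s=0, ω_c=1
Stage 2: ω_r = 1 − (31/91)(0−1) = 122/91
  ⇒ ω_r²/ω_c² = 122/91
Coupling ω_c² = ω_r¹ ⇒ overall = -31/65 × 122/91 = -3782/5915

-3782/5915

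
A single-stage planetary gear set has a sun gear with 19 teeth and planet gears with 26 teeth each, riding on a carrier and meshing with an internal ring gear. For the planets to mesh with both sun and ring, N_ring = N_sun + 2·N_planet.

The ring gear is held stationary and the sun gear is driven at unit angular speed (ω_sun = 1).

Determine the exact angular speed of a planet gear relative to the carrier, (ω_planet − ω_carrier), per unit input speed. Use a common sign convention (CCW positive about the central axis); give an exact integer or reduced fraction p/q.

-1349/2340

N_ring = 19 + 2·26 = 71
19(ω_s−ω_c) = −71(ω_r−ω_c),  ω_r=0, ω_s=1
19(1−ω_c) = −71(0−ω_c)  ⇒  90ω_c = 19  ⇒  ω_c = 19/90
sun–planet: 19·(1−19/90) = −26·(ω_p−ω_c)  ⇒  ω_p−ω_c = −(19/26)·(71/90) = -1349/2340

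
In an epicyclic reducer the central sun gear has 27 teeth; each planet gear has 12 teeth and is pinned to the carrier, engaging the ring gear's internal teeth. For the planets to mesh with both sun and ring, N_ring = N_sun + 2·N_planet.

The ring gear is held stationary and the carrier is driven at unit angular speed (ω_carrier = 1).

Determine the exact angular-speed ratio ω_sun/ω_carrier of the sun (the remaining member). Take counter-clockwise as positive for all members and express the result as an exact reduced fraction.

N_ring = 27 + 2·12 = 51
27(ω_s−ω_c) = −51(ω_r−ω_c),  ω_r=0, ω_c=1
ω_s = 1 − (51/27)(0−1) = 26/9
ω_s/ω_c = 26/9

26/9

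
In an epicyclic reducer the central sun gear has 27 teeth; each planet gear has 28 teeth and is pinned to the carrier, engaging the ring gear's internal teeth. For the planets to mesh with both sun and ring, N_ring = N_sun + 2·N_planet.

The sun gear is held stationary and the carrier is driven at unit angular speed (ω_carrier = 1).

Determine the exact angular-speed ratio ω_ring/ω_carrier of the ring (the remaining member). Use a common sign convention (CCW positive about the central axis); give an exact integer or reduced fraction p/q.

N_ring = 27 + 2·28 = 83
27(ω_s−ω_c) = −83(ω_r−ω_c),  ω_s=0, ω_c=1
ω_r = 1 − (27/83)(0−1) = 110/83
ω_r/ω_c = 110/83

110/83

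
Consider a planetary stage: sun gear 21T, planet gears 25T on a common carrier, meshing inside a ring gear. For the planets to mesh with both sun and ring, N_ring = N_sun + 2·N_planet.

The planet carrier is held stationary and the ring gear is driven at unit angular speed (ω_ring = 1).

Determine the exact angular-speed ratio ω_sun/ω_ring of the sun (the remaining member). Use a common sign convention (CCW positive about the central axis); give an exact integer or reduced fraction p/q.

N_ring = 21 + 2·25 = 71
21(ω_s−ω_c) = −71(ω_r−ω_c),  ω_c=0, ω_r=1
ω_s = 0 − (71/21)(1−0) = -71/21
ω_s/ω_r = -71/21

-71/21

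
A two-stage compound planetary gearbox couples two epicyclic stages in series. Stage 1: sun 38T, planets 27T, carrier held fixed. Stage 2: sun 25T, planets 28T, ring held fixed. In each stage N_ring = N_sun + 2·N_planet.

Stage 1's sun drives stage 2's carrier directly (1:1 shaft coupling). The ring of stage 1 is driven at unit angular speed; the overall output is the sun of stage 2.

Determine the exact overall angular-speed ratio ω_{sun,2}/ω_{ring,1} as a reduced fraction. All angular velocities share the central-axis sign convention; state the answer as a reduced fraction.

Stage 1: N_ring = 38 + 2·27 = 92
Stage 1: 38(ω_s−ω_c) = −92(ω_r−ω_c),  ω_c=0, ω_r=1
Stage 1: ω_s = 0 − (92/38)(1−0) = -46/19
  ⇒ ω_s¹/ω_r¹ = -46/19
Stage 2: N_ring = 25 + 2·28 = 81
Stage 2: 25(ω_s−ω_c) = −81(ω_r−ω_c),  ω_r=0, ω_c=1
Stage 2: ω_s = 1 − (81/25)(0−1) = 106/25
  ⇒ ω_s²/ω_c² = 106/25
Coupling ω_c² = ω_s¹ ⇒ overall = -46/19 × 106/25 = -4876/475

-4876/475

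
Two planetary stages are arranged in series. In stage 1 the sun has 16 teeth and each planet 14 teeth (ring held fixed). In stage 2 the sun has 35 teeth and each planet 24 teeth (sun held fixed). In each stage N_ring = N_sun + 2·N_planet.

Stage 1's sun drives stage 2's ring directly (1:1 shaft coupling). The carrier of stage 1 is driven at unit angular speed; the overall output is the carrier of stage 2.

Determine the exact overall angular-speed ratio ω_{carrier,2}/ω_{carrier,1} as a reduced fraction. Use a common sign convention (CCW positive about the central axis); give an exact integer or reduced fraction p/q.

Stage 1: N_ring = 16 + 2·14 = 44
Stage 1: 16(ω_s−ω_c) = −44(ω_r−ω_c),  ω_r=0, ω_c=1
Stage 1: ω_s = 1 − (44/16)(0−1) = 15/4
  ⇒ ω_s¹/ω_c¹ = 15/4
Stage 2: N_ring = 35 + 2·24 = 83
Stage 2: 35(ω_s−ω_c) = −83(ω_r−ω_c),  ω_s=0, ω_r=1
Stage 2: 35(0−ω_c) = −83(1−ω_c)  ⇒  118ω_c = 83  ⇒  ω_c = 83/118
  ⇒ ω_c²/ω_r² = 83/118
Coupling ω_r² = ω_s¹ ⇒ overall = 15/4 × 83/118 = 1245/472

1245/472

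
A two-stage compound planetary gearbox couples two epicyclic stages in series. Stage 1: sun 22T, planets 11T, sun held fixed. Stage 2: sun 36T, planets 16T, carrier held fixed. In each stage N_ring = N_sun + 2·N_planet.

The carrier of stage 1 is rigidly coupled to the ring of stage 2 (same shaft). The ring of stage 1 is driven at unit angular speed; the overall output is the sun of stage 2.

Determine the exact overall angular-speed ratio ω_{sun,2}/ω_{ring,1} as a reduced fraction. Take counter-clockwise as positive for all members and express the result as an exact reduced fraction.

-34/27

Stage 1: N_ring = 22 + 2·11 = 44
Stage 1: 22(ω_s−ω_c) = −44(ω_r−ω_c),  ω_s=0, ω_r=1
Stage 1: 22(0−ω_c) = −44(1−ω_c)  ⇒  66ω_c = 44  ⇒  ω_c = 2/3
  ⇒ ω_c¹/ω_r¹ = 2/3
Stage 2: N_ring = 36 + 2·16 = 68
Stage 2: 36(ω_s−ω_c) = −68(ω_r−ω_c),  ω_c=0, ω_r=1
Stage 2: ω_s = 0 − (68/36)(1−0) = -17/9
  ⇒ ω_s²/ω_r² = -17/9
Coupling ω_r² = ω_c¹ ⇒ overall = 2/3 × -17/9 = -34/27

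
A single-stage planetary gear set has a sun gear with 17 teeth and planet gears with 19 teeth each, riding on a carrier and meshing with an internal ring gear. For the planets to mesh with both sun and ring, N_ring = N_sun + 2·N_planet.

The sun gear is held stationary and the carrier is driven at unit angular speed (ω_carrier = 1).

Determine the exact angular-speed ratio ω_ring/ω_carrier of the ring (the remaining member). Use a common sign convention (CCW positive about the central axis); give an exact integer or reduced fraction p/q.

N_ring = 17 + 2·19 = 55
17(ω_s−ω_c) = −55(ω_r−ω_c),  ω_s=0, ω_c=1
ω_r = 1 − (17/55)(0−1) = 72/55
ω_r/ω_c = 72/55

72/55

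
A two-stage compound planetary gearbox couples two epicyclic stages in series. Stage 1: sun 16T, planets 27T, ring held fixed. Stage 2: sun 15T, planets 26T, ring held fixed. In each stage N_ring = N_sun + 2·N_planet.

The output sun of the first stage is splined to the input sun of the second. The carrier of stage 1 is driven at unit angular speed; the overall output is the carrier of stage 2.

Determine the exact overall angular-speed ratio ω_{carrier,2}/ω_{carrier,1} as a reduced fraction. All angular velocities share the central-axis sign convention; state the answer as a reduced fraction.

Stage 1: N_ring = 16 + 2·27 = 70
Stage 1: 16(ω_s−ω_c) = −70(ω_r−ω_c),  ω_r=0, ω_c=1
Stage 1: ω_s = 1 − (70/16)(0−1) = 43/8
  ⇒ ω_s¹/ω_c¹ = 43/8
Stage 2: N_ring = 15 + 2·26 = 67
Stage 2: 15(ω_s−ω_c) = −67(ω_r−ω_c),  ω_r=0, ω_s=1
Stage 2: 15(1−ω_c) = −67(0−ω_c)  ⇒  82ω_c = 15  ⇒  ω_c = 15/82
  ⇒ ω_c²/ω_s² = 15/82
Coupling ω_s² = ω_s¹ ⇒ overall = 43/8 × 15/82 = 645/656

645/656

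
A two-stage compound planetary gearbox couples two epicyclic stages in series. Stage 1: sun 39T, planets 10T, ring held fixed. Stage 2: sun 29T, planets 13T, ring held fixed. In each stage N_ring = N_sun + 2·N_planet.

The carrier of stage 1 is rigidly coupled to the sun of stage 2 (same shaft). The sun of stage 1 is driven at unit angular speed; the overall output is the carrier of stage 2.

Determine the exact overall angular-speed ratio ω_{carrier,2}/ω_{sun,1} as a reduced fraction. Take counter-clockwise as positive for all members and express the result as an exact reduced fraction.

377/2744

Stage 1: N_ring = 39 + 2·10 = 59
Stage 1: 39(ω_s−ω_c) = −59(ω_r−ω_c),  ω_r=0, ω_s=1
Stage 1: 39(1−ω_c) = −59(0−ω_c)  ⇒  98ω_c = 39  ⇒  ω_c = 39/98
  ⇒ ω_c¹/ω_s¹ = 39/98
Stage 2: N_ring = 29 + 2·13 = 55
Stage 2: 29(ω_s−ω_c) = −55(ω_r−ω_c),  ω_r=0, ω_s=1
Stage 2: 29(1−ω_c) = −55(0−ω_c)  ⇒  84ω_c = 29  ⇒  ω_c = 29/84
  ⇒ ω_c²/ω_s² = 29/84
Coupling ω_s² = ω_c¹ ⇒ overall = 39/98 × 29/84 = 377/2744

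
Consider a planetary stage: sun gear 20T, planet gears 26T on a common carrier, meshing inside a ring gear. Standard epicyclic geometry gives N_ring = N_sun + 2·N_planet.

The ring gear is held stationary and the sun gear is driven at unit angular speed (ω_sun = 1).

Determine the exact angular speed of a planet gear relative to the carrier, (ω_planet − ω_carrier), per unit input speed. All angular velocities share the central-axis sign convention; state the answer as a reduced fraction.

N_ring = 20 + 2·26 = 72
20(ω_s−ω_c) = −72(ω_r−ω_c),  ω_r=0, ω_s=1
20(1−ω_c) = −72(0−ω_c)  ⇒  92ω_c = 20  ⇒  ω_c = 5/23
sun–planet: 20·(1−5/23) = −26·(ω_p−ω_c)  ⇒  ω_p−ω_c = −(20/26)·(18/23) = -180/299

-180/299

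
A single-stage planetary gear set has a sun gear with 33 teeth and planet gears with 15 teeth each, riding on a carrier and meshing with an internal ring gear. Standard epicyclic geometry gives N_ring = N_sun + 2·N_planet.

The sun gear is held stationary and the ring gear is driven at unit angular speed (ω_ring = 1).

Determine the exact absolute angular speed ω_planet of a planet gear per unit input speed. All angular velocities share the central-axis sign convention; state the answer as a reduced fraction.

N_ring = 33 + 2·15 = 63
33(ω_s−ω_c) = −63(ω_r−ω_c),  ω_s=0, ω_r=1
33(0−ω_c) = −63(1−ω_c)  ⇒  96ω_c = 63  ⇒  ω_c = 21/32
sun–planet: 33·(0−21/32) = −15·(ω_p−ω_c)  ⇒  ω_p−ω_c = −(33/15)·(-21/32) = 231/160
ω_p = 21/32 + 231/160 = 21/10

21/10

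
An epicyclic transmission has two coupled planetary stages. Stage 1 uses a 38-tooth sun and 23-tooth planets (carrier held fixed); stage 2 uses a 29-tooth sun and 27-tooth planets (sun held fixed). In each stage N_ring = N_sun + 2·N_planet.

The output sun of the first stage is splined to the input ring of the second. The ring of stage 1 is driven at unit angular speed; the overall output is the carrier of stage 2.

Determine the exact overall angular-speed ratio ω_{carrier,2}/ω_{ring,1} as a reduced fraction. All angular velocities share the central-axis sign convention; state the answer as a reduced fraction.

-249/152

Stage 1: N_ring = 38 + 2·23 = 84
Stage 1: 38(ω_s−ω_c) = −84(ω_r−ω_c),  ω_c=0, ω_r=1
Stage 1: ω_s = 0 − (84/38)(1−0) = -42/19
  ⇒ ω_s¹/ω_r¹ = -42/19
Stage 2: N_ring = 29 + 2·27 = 83
Stage 2: 29(ω_s−ω_c) = −83(ω_r−ω_c),  ω_s=0, ω_r=1
Stage 2: 29(0−ω_c) = −83(1−ω_c)  ⇒  112ω_c = 83  ⇒  ω_c = 83/112
  ⇒ ω_c²/ω_r² = 83/112
Coupling ω_r² = ω_s¹ ⇒ overall = -42/19 × 83/112 = -249/152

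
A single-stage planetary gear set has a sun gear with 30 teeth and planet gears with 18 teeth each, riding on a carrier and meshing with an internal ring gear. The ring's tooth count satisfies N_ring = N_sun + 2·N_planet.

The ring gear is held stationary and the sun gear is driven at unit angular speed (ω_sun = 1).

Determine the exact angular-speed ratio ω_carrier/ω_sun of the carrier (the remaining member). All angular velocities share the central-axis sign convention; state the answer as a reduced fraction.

5/16

N_ring = 30 + 2·18 = 66
30(ω_s−ω_c) = −66(ω_r−ω_c),  ω_r=0, ω_s=1
30(1−ω_c) = −66(0−ω_c)  ⇒  96ω_c = 30  ⇒  ω_c = 5/16
ω_c/ω_s = 5/16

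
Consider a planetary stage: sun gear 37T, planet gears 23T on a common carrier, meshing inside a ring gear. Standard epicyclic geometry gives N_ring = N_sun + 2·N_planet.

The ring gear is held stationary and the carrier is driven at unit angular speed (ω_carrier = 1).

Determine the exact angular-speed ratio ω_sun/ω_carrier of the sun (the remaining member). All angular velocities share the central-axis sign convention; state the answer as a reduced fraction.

N_ring = 37 + 2·23 = 83
37(ω_s−ω_c) = −83(ω_r−ω_c),  ω_r=0, ω_c=1
ω_s = 1 − (83/37)(0−1) = 120/37
ω_s/ω_c = 120/37

120/37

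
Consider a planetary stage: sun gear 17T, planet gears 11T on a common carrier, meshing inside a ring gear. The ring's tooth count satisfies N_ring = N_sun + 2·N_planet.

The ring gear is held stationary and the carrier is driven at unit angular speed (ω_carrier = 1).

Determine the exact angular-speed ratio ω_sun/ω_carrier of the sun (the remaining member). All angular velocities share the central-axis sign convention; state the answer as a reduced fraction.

N_ring = 17 + 2·11 = 39
17(ω_s−ω_c) = −39(ω_r−ω_c),  ω_r=0, ω_c=1
ω_s = 1 − (39/17)(0−1) = 56/17
ω_s/ω_c = 56/17

56/17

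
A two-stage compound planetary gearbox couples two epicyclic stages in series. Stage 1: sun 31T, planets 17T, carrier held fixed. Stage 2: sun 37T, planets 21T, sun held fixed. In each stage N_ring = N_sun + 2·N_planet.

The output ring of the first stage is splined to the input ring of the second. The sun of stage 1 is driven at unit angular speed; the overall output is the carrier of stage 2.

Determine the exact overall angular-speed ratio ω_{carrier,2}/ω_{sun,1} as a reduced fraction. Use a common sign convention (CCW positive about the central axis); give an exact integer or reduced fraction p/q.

-2449/7540

Stage 1: N_ring = 31 + 2·17 = 65
Stage 1: 31(ω_s−ω_c) = −65(ω_r−ω_c),  ω_c=0, ω_s=1
Stage 1: ω_r = 0 − (31/65)(1−0) = -31/65
  ⇒ ω_r¹/ω_s¹ = -31/65
Stage 2: N_ring = 37 + 2·21 = 79
Stage 2: 37(ω_s−ω_c) = −79(ω_r−ω_c),  ω_s=0, ω_r=1
Stage 2: 37(0−ω_c) = −79(1−ω_c)  ⇒  116ω_c = 79  ⇒  ω_c = 79/116
  ⇒ ω_c²/ω_r² = 79/116
Coupling ω_r² = ω_r¹ ⇒ overall = -31/65 × 79/116 = -2449/7540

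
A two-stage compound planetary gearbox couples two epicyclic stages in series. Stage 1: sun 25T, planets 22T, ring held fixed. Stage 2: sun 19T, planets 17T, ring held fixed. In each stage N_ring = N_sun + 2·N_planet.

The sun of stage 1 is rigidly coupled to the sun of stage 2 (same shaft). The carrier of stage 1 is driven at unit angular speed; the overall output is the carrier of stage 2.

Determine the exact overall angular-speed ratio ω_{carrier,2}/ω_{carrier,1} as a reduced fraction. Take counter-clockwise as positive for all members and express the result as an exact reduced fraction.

Stage 1: N_ring = 25 + 2·22 = 69
Stage 1: 25(ω_s−ω_c) = −69(ω_r−ω_c),  ω_r=0, ω_c=1
Stage 1: ω_s = 1 − (69/25)(0−1) = 94/25
  ⇒ ω_s¹/ω_c¹ = 94/25
Stage 2: N_ring = 19 + 2·17 = 53
Stage 2: 19(ω_s−ω_c) = −53(ω_r−ω_c),  ω_r=0, ω_s=1
Stage 2: 19(1−ω_c) = −53(0−ω_c)  ⇒  72ω_c = 19  ⇒  ω_c = 19/72
  ⇒ ω_c²/ω_s² = 19/72
Coupling ω_s² = ω_s¹ ⇒ overall = 94/25 × 19/72 = 893/900

893/900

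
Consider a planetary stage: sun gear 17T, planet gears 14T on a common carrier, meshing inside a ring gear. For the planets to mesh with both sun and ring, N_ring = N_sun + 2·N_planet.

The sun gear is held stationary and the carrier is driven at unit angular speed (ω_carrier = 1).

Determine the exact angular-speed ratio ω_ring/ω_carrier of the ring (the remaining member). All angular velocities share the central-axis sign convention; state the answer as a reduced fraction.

62/45

N_ring = 17 + 2·14 = 45
17(ω_s−ω_c) = −45(ω_r−ω_c),  ω_s=0, ω_c=1
ω_r = 1 − (17/45)(0−1) = 62/45
ω_r/ω_c = 62/45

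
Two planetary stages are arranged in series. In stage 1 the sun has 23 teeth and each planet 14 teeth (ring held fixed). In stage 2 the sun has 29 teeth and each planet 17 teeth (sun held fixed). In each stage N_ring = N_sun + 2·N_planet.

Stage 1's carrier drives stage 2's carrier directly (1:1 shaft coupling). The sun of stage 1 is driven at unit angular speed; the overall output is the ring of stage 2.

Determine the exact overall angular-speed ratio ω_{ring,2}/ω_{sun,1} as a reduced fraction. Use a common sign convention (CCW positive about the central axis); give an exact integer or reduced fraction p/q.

Stage 1: N_ring = 23 + 2·14 = 51
Stage 1: 23(ω_s−ω_c) = −51(ω_r−ω_c),  ω_r=0, ω_s=1
Stage 1: 23(1−ω_c) = −51(0−ω_c)  ⇒  74ω_c = 23  ⇒  ω_c = 23/74
  ⇒ ω_c¹/ω_s¹ = 23/74
Stage 2: N_ring = 29 + 2·17 = 63
Stage 2: 29(ω_s−ω_c) = −63(ω_r−ω_c),  ω_s=0, ω_c=1
Stage 2: ω_r = 1 − (29/63)(0−1) = 92/63
  ⇒ ω_r²/ω_c² = 92/63
Coupling ω_c² = ω_c¹ ⇒ overall = 23/74 × 92/63 = 1058/2331

1058/2331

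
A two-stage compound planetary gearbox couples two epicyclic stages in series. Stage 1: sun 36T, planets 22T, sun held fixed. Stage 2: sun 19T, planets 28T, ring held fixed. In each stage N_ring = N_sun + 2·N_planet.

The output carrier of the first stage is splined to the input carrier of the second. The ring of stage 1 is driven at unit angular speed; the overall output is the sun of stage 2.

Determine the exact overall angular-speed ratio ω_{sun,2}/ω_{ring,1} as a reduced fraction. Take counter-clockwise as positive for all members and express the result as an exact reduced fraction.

1880/551

Stage 1: N_ring = 36 + 2·22 = 80
Stage 1: 36(ω_s−ω_c) = −80(ω_r−ω_c),  ω_s=0, ω_r=1
Stage 1: 36(0−ω_c) = −80(1−ω_c)  ⇒  116ω_c = 80  ⇒  ω_c = 20/29
  ⇒ ω_c¹/ω_r¹ = 20/29
Stage 2: N_ring = 19 + 2·28 = 75
Stage 2: 19(ω_s−ω_c) = −75(ω_r−ω_c),  ω_r=0, ω_c=1
Stage 2: ω_s = 1 − (75/19)(0−1) = 94/19
  ⇒ ω_s²/ω_c² = 94/19
Coupling ω_c² = ω_c¹ ⇒ overall = 20/29 × 94/19 = 1880/551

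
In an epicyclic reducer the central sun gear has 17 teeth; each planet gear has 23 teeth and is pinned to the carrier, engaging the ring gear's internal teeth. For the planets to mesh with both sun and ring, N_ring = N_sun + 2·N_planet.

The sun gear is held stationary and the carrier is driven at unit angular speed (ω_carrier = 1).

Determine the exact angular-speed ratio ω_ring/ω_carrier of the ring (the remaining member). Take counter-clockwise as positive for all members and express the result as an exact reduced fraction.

80/63

N_ring = 17 + 2·23 = 63
17(ω_s−ω_c) = −63(ω_r−ω_c),  ω_s=0, ω_c=1
ω_r = 1 − (17/63)(0−1) = 80/63
ω_r/ω_c = 80/63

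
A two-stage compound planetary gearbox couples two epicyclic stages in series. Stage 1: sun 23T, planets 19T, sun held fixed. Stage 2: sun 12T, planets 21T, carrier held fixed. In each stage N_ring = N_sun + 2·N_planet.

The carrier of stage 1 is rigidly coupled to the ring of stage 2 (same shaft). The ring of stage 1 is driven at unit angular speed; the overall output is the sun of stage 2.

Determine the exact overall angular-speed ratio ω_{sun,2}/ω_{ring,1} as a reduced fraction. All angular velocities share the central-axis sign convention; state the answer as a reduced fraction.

-183/56

Stage 1: N_ring = 23 + 2·19 = 61
Stage 1: 23(ω_s−ω_c) = −61(ω_r−ω_c),  ω_s=0, ω_r=1
Stage 1: 23(0−ω_c) = −61(1−ω_c)  ⇒  84ω_c = 61  ⇒  ω_c = 61/84
  ⇒ ω_c¹/ω_r¹ = 61/84
Stage 2: N_ring = 12 + 2·21 = 54
Stage 2: 12(ω_s−ω_c) = −54(ω_r−ω_c),  ω_c=0, ω_r=1
Stage 2: ω_s = 0 − (54/12)(1−0) = -9/2
  ⇒ ω_s²/ω_r² = -9/2
Coupling ω_r² = ω_c¹ ⇒ overall = 61/84 × -9/2 = -183/56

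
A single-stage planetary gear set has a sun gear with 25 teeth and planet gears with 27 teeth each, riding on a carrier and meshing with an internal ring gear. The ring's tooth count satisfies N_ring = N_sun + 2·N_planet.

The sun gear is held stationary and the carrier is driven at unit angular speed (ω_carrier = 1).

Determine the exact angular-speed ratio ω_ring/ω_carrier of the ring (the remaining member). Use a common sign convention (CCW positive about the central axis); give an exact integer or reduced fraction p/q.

104/79

N_ring = 25 + 2·27 = 79
25(ω_s−ω_c) = −79(ω_r−ω_c),  ω_s=0, ω_c=1
ω_r = 1 − (25/79)(0−1) = 104/79
ω_r/ω_c = 104/79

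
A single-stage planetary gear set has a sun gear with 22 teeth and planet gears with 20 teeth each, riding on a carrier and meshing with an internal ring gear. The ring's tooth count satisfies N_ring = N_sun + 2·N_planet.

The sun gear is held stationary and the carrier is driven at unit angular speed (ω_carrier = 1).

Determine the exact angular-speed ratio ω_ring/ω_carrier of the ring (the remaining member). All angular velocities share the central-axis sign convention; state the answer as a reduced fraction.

42/31

N_ring = 22 + 2·20 = 62
22(ω_s−ω_c) = −62(ω_r−ω_c),  ω_s=0, ω_c=1
ω_r = 1 − (22/62)(0−1) = 42/31
ω_r/ω_c = 42/31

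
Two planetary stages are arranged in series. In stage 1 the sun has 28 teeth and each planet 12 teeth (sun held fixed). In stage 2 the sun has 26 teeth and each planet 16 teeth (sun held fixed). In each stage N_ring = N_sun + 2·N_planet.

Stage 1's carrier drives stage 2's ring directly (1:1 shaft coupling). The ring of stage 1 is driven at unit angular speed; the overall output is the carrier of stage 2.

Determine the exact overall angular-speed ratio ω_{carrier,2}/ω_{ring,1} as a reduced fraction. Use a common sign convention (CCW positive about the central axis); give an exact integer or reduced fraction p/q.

Stage 1: N_ring = 28 + 2·12 = 52
Stage 1: 28(ω_s−ω_c) = −52(ω_r−ω_c),  ω_s=0, ω_r=1
Stage 1: 28(0−ω_c) = −52(1−ω_c)  ⇒  80ω_c = 52  ⇒  ω_c = 13/20
  ⇒ ω_c¹/ω_r¹ = 13/20
Stage 2: N_ring = 26 + 2·16 = 58
Stage 2: 26(ω_s−ω_c) = −58(ω_r−ω_c),  ω_s=0, ω_r=1
Stage 2: 26(0−ω_c) = −58(1−ω_c)  ⇒  84ω_c = 58  ⇒  ω_c = 29/42
  ⇒ ω_c²/ω_r² = 29/42
Coupling ω_r² = ω_c¹ ⇒ overall = 13/20 × 29/42 = 377/840

377/840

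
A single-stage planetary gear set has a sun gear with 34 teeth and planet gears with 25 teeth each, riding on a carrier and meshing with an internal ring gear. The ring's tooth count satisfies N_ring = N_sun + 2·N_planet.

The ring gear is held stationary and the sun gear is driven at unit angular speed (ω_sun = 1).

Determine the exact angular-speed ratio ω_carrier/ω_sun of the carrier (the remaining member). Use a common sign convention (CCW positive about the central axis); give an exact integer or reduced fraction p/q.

N_ring = 34 + 2·25 = 84
34(ω_s−ω_c) = −84(ω_r−ω_c),  ω_r=0, ω_s=1
34(1−ω_c) = −84(0−ω_c)  ⇒  118ω_c = 34  ⇒  ω_c = 17/59
ω_c/ω_s = 17/59

17/59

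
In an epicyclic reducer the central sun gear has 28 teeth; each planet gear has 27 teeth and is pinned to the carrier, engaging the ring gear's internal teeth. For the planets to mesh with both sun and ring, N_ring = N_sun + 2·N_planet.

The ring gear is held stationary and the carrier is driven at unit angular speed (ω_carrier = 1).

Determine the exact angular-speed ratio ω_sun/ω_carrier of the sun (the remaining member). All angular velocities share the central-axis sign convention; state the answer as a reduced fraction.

55/14

N_ring = 28 + 2·27 = 82
28(ω_s−ω_c) = −82(ω_r−ω_c),  ω_r=0, ω_c=1
ω_s = 1 − (82/28)(0−1) = 55/14
ω_s/ω_c = 55/14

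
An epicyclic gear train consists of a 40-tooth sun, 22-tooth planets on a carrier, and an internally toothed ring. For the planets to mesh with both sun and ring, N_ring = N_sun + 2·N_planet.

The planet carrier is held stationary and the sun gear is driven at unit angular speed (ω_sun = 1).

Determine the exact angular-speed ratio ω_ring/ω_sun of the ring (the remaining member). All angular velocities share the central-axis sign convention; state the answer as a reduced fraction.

N_ring = 40 + 2·22 = 84
40(ω_s−ω_c) = −84(ω_r−ω_c),  ω_c=0, ω_s=1
ω_r = 0 − (40/84)(1−0) = -10/21
ω_r/ω_s = -10/21

-10/21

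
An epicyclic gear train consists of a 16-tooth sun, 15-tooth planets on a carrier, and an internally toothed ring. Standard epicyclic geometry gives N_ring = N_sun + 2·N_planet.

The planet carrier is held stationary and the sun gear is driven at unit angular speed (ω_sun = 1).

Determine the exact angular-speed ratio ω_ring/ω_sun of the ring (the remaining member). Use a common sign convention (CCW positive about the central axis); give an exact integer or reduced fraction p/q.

N_ring = 16 + 2·15 = 46
16(ω_s−ω_c) = −46(ω_r−ω_c),  ω_c=0, ω_s=1
ω_r = 0 − (16/46)(1−0) = -8/23
ω_r/ω_s = -8/23

-8/23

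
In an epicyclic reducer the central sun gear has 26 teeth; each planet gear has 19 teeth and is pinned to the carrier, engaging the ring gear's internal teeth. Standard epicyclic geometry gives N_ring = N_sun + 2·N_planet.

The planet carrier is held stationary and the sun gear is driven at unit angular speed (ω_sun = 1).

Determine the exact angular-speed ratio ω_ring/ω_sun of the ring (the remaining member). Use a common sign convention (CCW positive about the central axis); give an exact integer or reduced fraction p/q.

N_ring = 26 + 2·19 = 64
26(ω_s−ω_c) = −64(ω_r−ω_c),  ω_c=0, ω_s=1
ω_r = 0 − (26/64)(1−0) = -13/32
ω_r/ω_s = -13/32

-13/32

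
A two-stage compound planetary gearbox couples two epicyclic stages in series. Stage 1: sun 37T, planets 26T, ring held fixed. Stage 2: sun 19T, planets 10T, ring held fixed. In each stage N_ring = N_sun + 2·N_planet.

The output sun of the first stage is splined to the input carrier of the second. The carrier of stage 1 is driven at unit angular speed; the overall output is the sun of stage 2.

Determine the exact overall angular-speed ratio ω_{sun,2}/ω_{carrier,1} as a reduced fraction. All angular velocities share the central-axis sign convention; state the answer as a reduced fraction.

Stage 1: N_ring = 37 + 2·26 = 89
Stage 1: 37(ω_s−ω_c) = −89(ω_r−ω_c),  ω_r=0, ω_c=1
Stage 1: ω_s = 1 − (89/37)(0−1) = 126/37
  ⇒ ω_s¹/ω_c¹ = 126/37
Stage 2: N_ring = 19 + 2·10 = 39
Stage 2: 19(ω_s−ω_c) = −39(ω_r−ω_c),  ω_r=0, ω_c=1
Stage 2: ω_s = 1 − (39/19)(0−1) = 58/19
  ⇒ ω_s²/ω_c² = 58/19
Coupling ω_c² = ω_s¹ ⇒ overall = 126/37 × 58/19 = 7308/703

7308/703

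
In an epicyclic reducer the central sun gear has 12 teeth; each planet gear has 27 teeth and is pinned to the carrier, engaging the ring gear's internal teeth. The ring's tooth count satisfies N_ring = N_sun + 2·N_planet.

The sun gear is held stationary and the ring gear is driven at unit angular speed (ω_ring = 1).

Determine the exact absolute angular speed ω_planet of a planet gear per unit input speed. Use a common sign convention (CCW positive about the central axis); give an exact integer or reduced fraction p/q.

11/9

N_ring = 12 + 2·27 = 66
12(ω_s−ω_c) = −66(ω_r−ω_c),  ω_s=0, ω_r=1
12(0−ω_c) = −66(1−ω_c)  ⇒  78ω_c = 66  ⇒  ω_c = 11/13
sun–planet: 12·(0−11/13) = −27·(ω_p−ω_c)  ⇒  ω_p−ω_c = −(12/27)·(-11/13) = 44/117
ω_p = 11/13 + 44/117 = 11/9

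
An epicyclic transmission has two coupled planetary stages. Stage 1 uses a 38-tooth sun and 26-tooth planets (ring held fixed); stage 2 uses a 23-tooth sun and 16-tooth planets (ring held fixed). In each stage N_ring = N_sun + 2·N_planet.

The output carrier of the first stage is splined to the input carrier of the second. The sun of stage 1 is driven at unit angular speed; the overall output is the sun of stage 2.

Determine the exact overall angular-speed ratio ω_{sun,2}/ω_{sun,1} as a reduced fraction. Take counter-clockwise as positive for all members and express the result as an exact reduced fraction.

741/736

Stage 1: N_ring = 38 + 2·26 = 90
Stage 1: 38(ω_s−ω_c) = −90(ω_r−ω_c),  ω_r=0, ω_s=1
Stage 1: 38(1−ω_c) = −90(0−ω_c)  ⇒  128ω_c = 38  ⇒  ω_c = 19/64
  ⇒ ω_c¹/ω_s¹ = 19/64
Stage 2: N_ring = 23 + 2·16 = 55
Stage 2: 23(ω_s−ω_c) = −55(ω_r−ω_c),  ω_r=0, ω_c=1
Stage 2: ω_s = 1 − (55/23)(0−1) = 78/23
  ⇒ ω_s²/ω_c² = 78/23
Coupling ω_c² = ω_c¹ ⇒ overall = 19/64 × 78/23 = 741/736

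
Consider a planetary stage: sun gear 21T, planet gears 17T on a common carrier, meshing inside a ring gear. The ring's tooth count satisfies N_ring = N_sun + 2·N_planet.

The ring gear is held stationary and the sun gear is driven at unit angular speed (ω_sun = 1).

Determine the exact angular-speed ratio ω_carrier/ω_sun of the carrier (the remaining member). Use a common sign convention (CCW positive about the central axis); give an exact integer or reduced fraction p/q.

21/76

N_ring = 21 + 2·17 = 55
21(ω_s−ω_c) = −55(ω_r−ω_c),  ω_r=0, ω_s=1
21(1−ω_c) = −55(0−ω_c)  ⇒  76ω_c = 21  ⇒  ω_c = 21/76
ω_c/ω_s = 21/76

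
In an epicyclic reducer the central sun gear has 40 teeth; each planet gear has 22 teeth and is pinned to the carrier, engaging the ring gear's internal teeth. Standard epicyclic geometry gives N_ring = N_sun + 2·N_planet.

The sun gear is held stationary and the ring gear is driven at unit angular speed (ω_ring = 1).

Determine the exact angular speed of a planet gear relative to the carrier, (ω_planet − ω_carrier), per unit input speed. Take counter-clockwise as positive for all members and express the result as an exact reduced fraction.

N_ring = 40 + 2·22 = 84
40(ω_s−ω_c) = −84(ω_r−ω_c),  ω_s=0, ω_r=1
40(0−ω_c) = −84(1−ω_c)  ⇒  124ω_c = 84  ⇒  ω_c = 21/31
sun–planet: 40·(0−21/31) = −22·(ω_p−ω_c)  ⇒  ω_p−ω_c = −(40/22)·(-21/31) = 420/341

420/341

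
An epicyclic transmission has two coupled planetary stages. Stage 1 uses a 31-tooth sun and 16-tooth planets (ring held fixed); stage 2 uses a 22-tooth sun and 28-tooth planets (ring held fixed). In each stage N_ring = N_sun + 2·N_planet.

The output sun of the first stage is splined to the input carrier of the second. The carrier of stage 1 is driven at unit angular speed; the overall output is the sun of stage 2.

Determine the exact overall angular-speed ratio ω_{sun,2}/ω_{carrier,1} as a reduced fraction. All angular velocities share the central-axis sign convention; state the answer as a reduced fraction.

Stage 1: N_ring = 31 + 2·16 = 63
Stage 1: 31(ω_s−ω_c) = −63(ω_r−ω_c),  ω_r=0, ω_c=1
Stage 1: ω_s = 1 − (63/31)(0−1) = 94/31
  ⇒ ω_s¹/ω_c¹ = 94/31
Stage 2: N_ring = 22 + 2·28 = 78
Stage 2: 22(ω_s−ω_c) = −78(ω_r−ω_c),  ω_r=0, ω_c=1
Stage 2: ω_s = 1 − (78/22)(0−1) = 50/11
  ⇒ ω_s²/ω_c² = 50/11
Coupling ω_c² = ω_s¹ ⇒ overall = 94/31 × 50/11 = 4700/341

4700/341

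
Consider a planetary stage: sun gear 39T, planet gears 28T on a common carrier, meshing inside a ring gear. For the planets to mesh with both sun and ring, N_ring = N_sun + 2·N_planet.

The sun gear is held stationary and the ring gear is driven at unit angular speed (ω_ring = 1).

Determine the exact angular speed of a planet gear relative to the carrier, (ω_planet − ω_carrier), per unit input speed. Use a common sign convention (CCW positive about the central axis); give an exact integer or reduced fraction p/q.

3705/3752

N_ring = 39 + 2·28 = 95
39(ω_s−ω_c) = −95(ω_r−ω_c),  ω_s=0, ω_r=1
39(0−ω_c) = −95(1−ω_c)  ⇒  134ω_c = 95  ⇒  ω_c = 95/134
sun–planet: 39·(0−95/134) = −28·(ω_p−ω_c)  ⇒  ω_p−ω_c = −(39/28)·(-95/134) = 3705/3752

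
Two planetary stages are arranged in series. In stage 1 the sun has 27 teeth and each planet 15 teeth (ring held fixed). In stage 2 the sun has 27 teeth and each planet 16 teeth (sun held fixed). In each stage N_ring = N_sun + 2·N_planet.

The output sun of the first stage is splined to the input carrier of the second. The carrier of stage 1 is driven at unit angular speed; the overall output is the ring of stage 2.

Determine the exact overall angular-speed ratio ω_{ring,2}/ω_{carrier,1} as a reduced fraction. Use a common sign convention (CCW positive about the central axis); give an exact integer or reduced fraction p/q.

2408/531

Stage 1: N_ring = 27 + 2·15 = 57
Stage 1: 27(ω_s−ω_c) = −57(ω_r−ω_c),  ω_r=0, ω_c=1
Stage 1: ω_s = 1 − (57/27)(0−1) = 28/9
  ⇒ ω_s¹/ω_c¹ = 28/9
Stage 2: N_ring = 27 + 2·16 = 59
Stage 2: 27(ω_s−ω_c) = −59(ω_r−ω_c),  ω_s=0, ω_c=1
Stage 2: ω_r = 1 − (27/59)(0−1) = 86/59
  ⇒ ω_r²/ω_c² = 86/59
Coupling ω_c² = ω_s¹ ⇒ overall = 28/9 × 86/59 = 2408/531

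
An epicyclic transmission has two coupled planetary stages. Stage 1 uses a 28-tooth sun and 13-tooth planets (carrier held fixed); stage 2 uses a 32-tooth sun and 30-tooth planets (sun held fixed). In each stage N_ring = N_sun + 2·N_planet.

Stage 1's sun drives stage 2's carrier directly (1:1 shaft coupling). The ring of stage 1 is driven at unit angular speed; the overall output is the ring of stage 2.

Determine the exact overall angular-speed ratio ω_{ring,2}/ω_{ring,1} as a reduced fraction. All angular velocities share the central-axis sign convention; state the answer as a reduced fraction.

Stage 1: N_ring = 28 + 2·13 = 54
Stage 1: 28(ω_s−ω_c) = −54(ω_r−ω_c),  ω_c=0, ω_r=1
Stage 1: ω_s = 0 − (54/28)(1−0) = -27/14
  ⇒ ω_s¹/ω_r¹ = -27/14
Stage 2: N_ring = 32 + 2·30 = 92
Stage 2: 32(ω_s−ω_c) = −92(ω_r−ω_c),  ω_s=0, ω_c=1
Stage 2: ω_r = 1 − (32/92)(0−1) = 31/23
  ⇒ ω_r²/ω_c² = 31/23
Coupling ω_c² = ω_s¹ ⇒ overall = -27/14 × 31/23 = -837/322

-837/322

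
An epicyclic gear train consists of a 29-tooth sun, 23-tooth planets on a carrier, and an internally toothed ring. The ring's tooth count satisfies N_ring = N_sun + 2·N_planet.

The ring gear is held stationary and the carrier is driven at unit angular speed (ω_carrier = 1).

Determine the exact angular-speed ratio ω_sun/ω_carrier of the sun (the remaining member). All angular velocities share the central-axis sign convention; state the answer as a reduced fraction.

104/29

N_ring = 29 + 2·23 = 75
29(ω_s−ω_c) = −75(ω_r−ω_c),  ω_r=0, ω_c=1
ω_s = 1 − (75/29)(0−1) = 104/29
ω_s/ω_c = 104/29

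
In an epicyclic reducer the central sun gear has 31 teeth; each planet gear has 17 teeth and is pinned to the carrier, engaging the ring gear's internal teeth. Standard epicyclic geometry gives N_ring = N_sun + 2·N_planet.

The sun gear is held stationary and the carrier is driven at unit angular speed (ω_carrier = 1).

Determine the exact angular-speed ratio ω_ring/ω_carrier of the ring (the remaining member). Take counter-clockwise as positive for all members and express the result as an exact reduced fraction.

N_ring = 31 + 2·17 = 65
31(ω_s−ω_c) = −65(ω_r−ω_c),  ω_s=0, ω_c=1
ω_r = 1 − (31/65)(0−1) = 96/65
ω_r/ω_c = 96/65

96/65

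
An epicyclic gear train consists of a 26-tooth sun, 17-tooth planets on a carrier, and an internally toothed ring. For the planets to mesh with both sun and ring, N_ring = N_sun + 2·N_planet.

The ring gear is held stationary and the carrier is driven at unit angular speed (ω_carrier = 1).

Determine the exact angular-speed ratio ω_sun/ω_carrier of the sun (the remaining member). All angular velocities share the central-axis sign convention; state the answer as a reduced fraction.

N_ring = 26 + 2·17 = 60
26(ω_s−ω_c) = −60(ω_r−ω_c),  ω_r=0, ω_c=1
ω_s = 1 − (60/26)(0−1) = 43/13
ω_s/ω_c = 43/13

43/13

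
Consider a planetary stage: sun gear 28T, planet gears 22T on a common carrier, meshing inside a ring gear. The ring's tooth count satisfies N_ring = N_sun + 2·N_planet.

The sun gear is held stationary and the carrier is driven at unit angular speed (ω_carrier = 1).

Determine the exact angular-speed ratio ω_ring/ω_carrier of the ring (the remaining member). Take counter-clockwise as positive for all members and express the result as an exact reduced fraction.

25/18

N_ring = 28 + 2·22 = 72
28(ω_s−ω_c) = −72(ω_r−ω_c),  ω_s=0, ω_c=1
ω_r = 1 − (28/72)(0−1) = 25/18
ω_r/ω_c = 25/18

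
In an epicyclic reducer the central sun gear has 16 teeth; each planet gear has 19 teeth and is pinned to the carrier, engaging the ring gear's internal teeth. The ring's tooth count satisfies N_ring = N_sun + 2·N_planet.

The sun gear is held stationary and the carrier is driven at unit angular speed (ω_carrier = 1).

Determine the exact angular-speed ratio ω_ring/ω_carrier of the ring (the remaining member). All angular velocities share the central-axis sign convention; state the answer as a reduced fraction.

N_ring = 16 + 2·19 = 54
16(ω_s−ω_c) = −54(ω_r−ω_c),  ω_s=0, ω_c=1
ω_r = 1 − (16/54)(0−1) = 35/27
ω_r/ω_c = 35/27

35/27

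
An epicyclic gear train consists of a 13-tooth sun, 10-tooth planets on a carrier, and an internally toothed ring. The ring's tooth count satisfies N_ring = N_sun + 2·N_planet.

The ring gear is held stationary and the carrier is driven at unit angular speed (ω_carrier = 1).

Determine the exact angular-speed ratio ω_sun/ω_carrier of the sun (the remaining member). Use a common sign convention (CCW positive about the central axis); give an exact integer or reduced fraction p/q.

N_ring = 13 + 2·10 = 33
13(ω_s−ω_c) = −33(ω_r−ω_c),  ω_r=0, ω_c=1
ω_s = 1 − (33/13)(0−1) = 46/13
ω_s/ω_c = 46/13

46/13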